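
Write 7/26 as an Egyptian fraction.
1/4 + 1/52

Greedy algorithm:
7/26: ceiling(26/7) = 4, use 1/4
1/52: ceiling(52/1) = 52, use 1/52
Result: 7/26 = 1/4 + 1/52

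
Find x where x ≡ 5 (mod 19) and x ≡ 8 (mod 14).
176

Using Chinese Remainder Theorem:
M = 19 × 14 = 266
M1 = 14, M2 = 19
y1 = 14^(-1) mod 19 = 15
y2 = 19^(-1) mod 14 = 3
x = (5×14×15 + 8×19×3) mod 266 = 176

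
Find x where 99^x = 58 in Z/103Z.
100

Baby-step giant-step with step n = ⌈√103⌉ = 11.
Baby steps 99^j mod 103 (j:value) for j=0..10: 0:1, 1:99, 2:16, 3:39, 4:50, 5:6, 6:79, 7:96, 8:28, 9:94, 10:36.
Giant-step multiplier: 99^(-11) ≡ 99^(102-11) = 99^91 ≡ 5 (mod 103).
Giant steps γ_i = 58·5^i mod 103: γ_0=58, γ_1=84, γ_2=8, γ_3=40, γ_4=97, γ_5=73, γ_6=56, γ_7=74, γ_8=61, γ_9=99 (in table at j=1).
x = i·n + j = 9·11 + 1 = 100.
Check: 99^100 ≡ 58 (mod 103).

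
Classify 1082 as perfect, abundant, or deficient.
deficient

Proper divisors of 1082: sum = 1 + 2 + 541 = 544
Since 544 < 1082, 1082 is deficient.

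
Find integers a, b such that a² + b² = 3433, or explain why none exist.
27² + 52² (a=27, b=52)

Factorization: 3433 = 3433
By Fermat: n is sum of two squares iff every prime p ≡ 3 (mod 4) appears to even power.
All primes ≡ 3 (mod 4) appear to even power.
Search a = 0, 1, 2, … for 3433 - a² a perfect square: first hit at a = 27: 3433 - 729 = 2704 = 52².
3433 = 27² + 52² = 729 + 2704 ✓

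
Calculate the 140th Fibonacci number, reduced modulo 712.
21

Matrix identity: Q^n = [[F_(n+1), F_n], [F_n, F_(n-1)]] with Q = [[1,1],[1,0]].
n = 140 = 10001100₂. Square-and-multiply, entries mod 712:
Q^1 = [[1,1],[1,0]]
Q^2 = (Q^1)² = [[2,1],[1,1]]
Q^4 = (Q^2)² = [[5,3],[3,2]]
Q^8 = (Q^4)² = [[34,21],[21,13]]
Q^17 = (Q^8)²·Q = [[448,173],[173,275]]
Q^35 = (Q^17)²·Q = [[424,657],[657,479]]
Q^70 = (Q^35)² = [[529,175],[175,354]]
Q^140 = (Q^70)² = [[34,21],[21,13]]
F_140 mod 712 = Q^140[0][1] = 21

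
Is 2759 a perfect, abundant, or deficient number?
deficient

Proper divisors of 2759: sum = 1 + 31 + 89 = 121
Since 121 < 2759, 2759 is deficient.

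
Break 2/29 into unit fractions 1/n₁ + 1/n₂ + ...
1/15 + 1/435

Greedy algorithm:
2/29: ceiling(29/2) = 15, use 1/15
1/435: ceiling(435/1) = 435, use 1/435
Result: 2/29 = 1/15 + 1/435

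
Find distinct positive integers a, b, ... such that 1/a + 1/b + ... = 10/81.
1/9 + 1/81

Greedy algorithm:
10/81: ceiling(81/10) = 9, use 1/9
1/81: ceiling(81/1) = 81, use 1/81
Result: 10/81 = 1/9 + 1/81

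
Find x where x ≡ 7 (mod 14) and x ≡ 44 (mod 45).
539

Using Chinese Remainder Theorem:
M = 14 × 45 = 630
M1 = 45, M2 = 14
y1 = 45^(-1) mod 14 = 5
y2 = 14^(-1) mod 45 = 29
x = (7×45×5 + 44×14×29) mod 630 = 539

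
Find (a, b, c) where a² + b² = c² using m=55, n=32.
(2001, 3520, 4049)

Euclid's formula: a = m² - n², b = 2mn, c = m² + n²
m = 55, n = 32
a = 55² - 32² = 3025 - 1024 = 2001
b = 2 × 55 × 32 = 3520
c = 55² + 32² = 3025 + 1024 = 4049
Verification: 2001² + 3520² = 4004001 + 12390400 = 16394401 = 4049² ✓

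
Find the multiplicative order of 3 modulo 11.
5

11 is prime, so ord(3) divides φ(11) = 10.
Divisors of 10: 1, 2, 5, 10.
Repeated squaring: 3^1 ≡ 3, 3^2 ≡ 9, 3^4 ≡ 4, 3^8 ≡ 5 (mod 11).
Test 3^d mod 11 for each divisor d in increasing order:
3^1 ≡ 3
3^2 ≡ 9
3^5 = 3^4·3^1 ≡ 1  ← first divisor giving 1
The order is 5.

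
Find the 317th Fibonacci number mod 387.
95

Matrix identity: Q^n = [[F_(n+1), F_n], [F_n, F_(n-1)]] with Q = [[1,1],[1,0]].
n = 317 = 100111101₂. Square-and-multiply, entries mod 387:
Q^1 = [[1,1],[1,0]]
Q^2 = (Q^1)² = [[2,1],[1,1]]
Q^4 = (Q^2)² = [[5,3],[3,2]]
Q^9 = (Q^4)²·Q = [[55,34],[34,21]]
Q^19 = (Q^9)²·Q = [[186,311],[311,262]]
Q^39 = (Q^19)²·Q = [[132,124],[124,8]]
Q^79 = (Q^39)²·Q = [[237,292],[292,332]]
Q^158 = (Q^79)² = [[178,125],[125,53]]
Q^317 = (Q^158)²·Q = [[332,95],[95,237]]
F_317 mod 387 = Q^317[0][1] = 95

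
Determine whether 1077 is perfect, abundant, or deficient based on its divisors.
deficient

Proper divisors of 1077: sum = 1 + 3 + 359 = 363
Since 363 < 1077, 1077 is deficient.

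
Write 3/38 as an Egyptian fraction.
1/13 + 1/494

Greedy algorithm:
3/38: ceiling(38/3) = 13, use 1/13
1/494: ceiling(494/1) = 494, use 1/494
Result: 3/38 = 1/13 + 1/494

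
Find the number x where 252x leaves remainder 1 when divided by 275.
263

gcd(252, 275) = 1, so the inverse exists.
Extended Euclidean algorithm on (275, 252):
275 = 1 × 252 + 23  ⟹  23 = (1)·275 + (-1)·252
252 = 10 × 23 + 22  ⟹  22 = (-10)·275 + (11)·252
23 = 1 × 22 + 1  ⟹  1 = (11)·275 + (-12)·252
So (-12)·252 ≡ 1 (mod 275), i.e. 252^(-1) ≡ -12 ≡ 263 (mod 275).
Check: 252 × 263 = 66276 ≡ 1 (mod 275)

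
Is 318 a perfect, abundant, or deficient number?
abundant

Proper divisors of 318: sum = 1 + 2 + 3 + 6 + 53 + 106 + 159 = 330
Since 330 > 318, 318 is abundant.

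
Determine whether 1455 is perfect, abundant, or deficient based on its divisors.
deficient

Proper divisors of 1455: sum = 1 + 3 + 5 + 15 + 97 + 291 + 485 = 897
Since 897 < 1455, 1455 is deficient.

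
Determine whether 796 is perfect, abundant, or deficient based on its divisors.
deficient

Proper divisors of 796: sum = 1 + 2 + 4 + 199 + 398 = 604
Since 604 < 796, 796 is deficient.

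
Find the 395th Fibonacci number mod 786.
5

Matrix identity: Q^n = [[F_(n+1), F_n], [F_n, F_(n-1)]] with Q = [[1,1],[1,0]].
n = 395 = 110001011₂. Square-and-multiply, entries mod 786:
Q^1 = [[1,1],[1,0]]
Q^3 = (Q^1)²·Q = [[3,2],[2,1]]
Q^6 = (Q^3)² = [[13,8],[8,5]]
Q^12 = (Q^6)² = [[233,144],[144,89]]
Q^24 = (Q^12)² = [[355,780],[780,361]]
Q^49 = (Q^24)²·Q = [[721,301],[301,420]]
Q^98 = (Q^49)² = [[506,745],[745,547]]
Q^197 = (Q^98)²·Q = [[752,695],[695,57]]
Q^395 = (Q^197)²·Q = [[270,5],[5,265]]
F_395 mod 786 = Q^395[0][1] = 5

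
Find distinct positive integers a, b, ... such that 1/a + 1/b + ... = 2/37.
1/19 + 1/703

Greedy algorithm:
2/37: ceiling(37/2) = 19, use 1/19
1/703: ceiling(703/1) = 703, use 1/703
Result: 2/37 = 1/19 + 1/703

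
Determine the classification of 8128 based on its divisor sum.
perfect

Proper divisors of 8128: sum = 1 + 2 + 4 + 8 + 16 + 32 + 64 + 127 + 254 + 508 + 1016 + 2032 + 4064 = 8128
Since 8128 = 8128, 8128 is perfect.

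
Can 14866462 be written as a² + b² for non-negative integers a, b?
Not possible

Factorization: 14866462 = 2 × 13 × 83^3
By Fermat: n is sum of two squares iff every prime p ≡ 3 (mod 4) appears to even power.
Prime(s) ≡ 3 (mod 4) with odd exponent: [(83, 3)]
Therefore 14866462 cannot be expressed as a² + b².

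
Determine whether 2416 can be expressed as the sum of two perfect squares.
Not possible

Factorization: 2416 = 2^4 × 151
By Fermat: n is sum of two squares iff every prime p ≡ 3 (mod 4) appears to even power.
Prime(s) ≡ 3 (mod 4) with odd exponent: [(151, 1)]
Therefore 2416 cannot be expressed as a² + b².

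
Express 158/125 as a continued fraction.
[1; 3, 1, 3, 1, 2, 2]

Euclidean algorithm steps:
158 = 1 × 125 + 33
125 = 3 × 33 + 26
33 = 1 × 26 + 7
26 = 3 × 7 + 5
7 = 1 × 5 + 2
5 = 2 × 2 + 1
2 = 2 × 1 + 0
Continued fraction: [1; 3, 1, 3, 1, 2, 2]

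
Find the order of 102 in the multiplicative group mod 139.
138

139 is prime, so ord(102) divides φ(139) = 138.
Divisors of 138: 1, 2, 3, 6, 23, 46, 69, 138.
Repeated squaring: 102^1 ≡ 102, 102^2 ≡ 118, 102^4 ≡ 24, 102^8 ≡ 20, 102^16 ≡ 122, 102^32 ≡ 11, 102^64 ≡ 121, 102^128 ≡ 46 (mod 139).
Test 102^d mod 139 for each divisor d in increasing order:
102^1 ≡ 102
102^2 ≡ 118
102^3 = 102^2·102^1 ≡ 82
102^6 = 102^4·102^2 ≡ 52
102^23 = 102^16·102^4·102^2·102^1 ≡ 43
102^46 = 102^32·102^8·102^4·102^2 ≡ 42
102^69 = 102^64·102^4·102^1 ≡ 138
102^138 = 102^128·102^8·102^2 ≡ 1  ← first divisor giving 1
The order is 138.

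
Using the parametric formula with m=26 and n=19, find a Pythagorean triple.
(315, 988, 1037)

Euclid's formula: a = m² - n², b = 2mn, c = m² + n²
m = 26, n = 19
a = 26² - 19² = 676 - 361 = 315
b = 2 × 26 × 19 = 988
c = 26² + 19² = 676 + 361 = 1037
Verification: 315² + 988² = 99225 + 976144 = 1075369 = 1037² ✓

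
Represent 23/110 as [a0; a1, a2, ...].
[0; 4, 1, 3, 1, 1, 2]

Euclidean algorithm steps:
23 = 0 × 110 + 23
110 = 4 × 23 + 18
23 = 1 × 18 + 5
18 = 3 × 5 + 3
5 = 1 × 3 + 2
3 = 1 × 2 + 1
2 = 2 × 1 + 0
Continued fraction: [0; 4, 1, 3, 1, 1, 2]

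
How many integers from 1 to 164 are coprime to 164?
80

164 = 2^2 × 41
φ(n) = n × ∏(1 - 1/p) for each prime p dividing n
φ(164) = 164 × (1 - 1/2) × (1 - 1/41) = 80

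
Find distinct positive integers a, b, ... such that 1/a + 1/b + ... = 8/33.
1/5 + 1/24 + 1/1320

Greedy algorithm:
8/33: ceiling(33/8) = 5, use 1/5
7/165: ceiling(165/7) = 24, use 1/24
1/1320: ceiling(1320/1) = 1320, use 1/1320
Result: 8/33 = 1/5 + 1/24 + 1/1320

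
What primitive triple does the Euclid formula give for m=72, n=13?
(5015, 1872, 5353)

Euclid's formula: a = m² - n², b = 2mn, c = m² + n²
m = 72, n = 13
a = 72² - 13² = 5184 - 169 = 5015
b = 2 × 72 × 13 = 1872
c = 72² + 13² = 5184 + 169 = 5353
Verification: 5015² + 1872² = 25150225 + 3504384 = 28654609 = 5353² ✓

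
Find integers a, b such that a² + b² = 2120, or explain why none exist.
2² + 46² (a=2, b=46)

Factorization: 2120 = 2^3 × 5 × 53
By Fermat: n is sum of two squares iff every prime p ≡ 3 (mod 4) appears to even power.
All primes ≡ 3 (mod 4) appear to even power.
Search a = 0, 1, 2, … for 2120 - a² a perfect square: first hit at a = 2: 2120 - 4 = 2116 = 46².
2120 = 2² + 46² = 4 + 2116 ✓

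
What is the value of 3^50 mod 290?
109

Repeated squaring. Binary of 50 = 110010.
3^1 ≡ 3 (mod 290); 3^2 ≡ 9 (mod 290); 3^4 ≡ 81 (mod 290); 3^8 ≡ 181 (mod 290); 3^16 ≡ 281 (mod 290); 3^32 ≡ 81 (mod 290)
3^50 = 3^2 × 3^16 × 3^32 ≡ 109 (mod 290)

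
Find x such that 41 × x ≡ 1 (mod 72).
65

gcd(41, 72) = 1, so the inverse exists.
Extended Euclidean algorithm on (72, 41):
72 = 1 × 41 + 31  ⟹  31 = (1)·72 + (-1)·41
41 = 1 × 31 + 10  ⟹  10 = (-1)·72 + (2)·41
31 = 3 × 10 + 1  ⟹  1 = (4)·72 + (-7)·41
So (-7)·41 ≡ 1 (mod 72), i.e. 41^(-1) ≡ -7 ≡ 65 (mod 72).
Check: 41 × 65 = 2665 ≡ 1 (mod 72)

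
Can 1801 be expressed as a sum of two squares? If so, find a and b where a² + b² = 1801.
24² + 35² (a=24, b=35)

Factorization: 1801 = 1801
By Fermat: n is sum of two squares iff every prime p ≡ 3 (mod 4) appears to even power.
All primes ≡ 3 (mod 4) appear to even power.
Search a = 0, 1, 2, … for 1801 - a² a perfect square: first hit at a = 24: 1801 - 576 = 1225 = 35².
1801 = 24² + 35² = 576 + 1225 ✓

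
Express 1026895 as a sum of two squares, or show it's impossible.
Not possible

Factorization: 1026895 = 5 × 59^3
By Fermat: n is sum of two squares iff every prime p ≡ 3 (mod 4) appears to even power.
Prime(s) ≡ 3 (mod 4) with odd exponent: [(59, 3)]
Therefore 1026895 cannot be expressed as a² + b².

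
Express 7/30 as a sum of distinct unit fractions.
1/5 + 1/30

Greedy algorithm:
7/30: ceiling(30/7) = 5, use 1/5
1/30: ceiling(30/1) = 30, use 1/30
Result: 7/30 = 1/5 + 1/30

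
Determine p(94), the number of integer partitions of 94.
92669720

p(n) counts ways to write n as a sum of positive integers (order ignored).
Euler's pentagonal recurrence: p(k) = p(k-1) + p(k-2) - p(k-5) - p(k-7) + p(k-12) + p(k-15) - ... (offsets j(3j∓1)/2, signs ++--, p(0)=1, p(<0)=0).
DP table for k = 0..93: p(0)=1, p(1)=1, p(2)=2, p(3)=3, p(4)=5, p(5)=7, p(6)=11, p(7)=15, p(8)=22, p(9)=30, p(10)=42, p(11)=56, p(12)=77, p(13)=101, p(14)=135, p(15)=176, p(16)=231, p(17)=297, p(18)=385, p(19)=490, p(20)=627, p(21)=792, p(22)=1002, p(23)=1255, p(24)=1575, p(25)=1958, p(26)=2436, p(27)=3010, p(28)=3718, p(29)=4565, p(30)=5604, p(31)=6842, p(32)=8349, p(33)=10143, p(34)=12310, p(35)=14883, p(36)=17977, p(37)=21637, p(38)=26015, p(39)=31185, p(40)=37338, p(41)=44583, p(42)=53174, p(43)=63261, p(44)=75175, p(45)=89134, p(46)=105558, p(47)=124754, p(48)=147273, p(49)=173525, p(50)=204226, p(51)=239943, p(52)=281589, p(53)=329931, p(54)=386155, p(55)=451276, p(56)=526823, p(57)=614154, p(58)=715220, p(59)=831820, p(60)=966467, p(61)=1121505, p(62)=1300156, p(63)=1505499, p(64)=1741630, p(65)=2012558, p(66)=2323520, p(67)=2679689, p(68)=3087735, p(69)=3554345, p(70)=4087968, p(71)=4697205, p(72)=5392783, p(73)=6185689, p(74)=7089500, p(75)=8118264, p(76)=9289091, p(77)=10619863, p(78)=12132164, p(79)=13848650, p(80)=15796476, p(81)=18004327, p(82)=20506255, p(83)=23338469, p(84)=26543660, p(85)=30167357, p(86)=34262962, p(87)=38887673, p(88)=44108109, p(89)=49995925, p(90)=56634173, p(91)=64112359, p(92)=72533807, p(93)=82010177.
Final step: p(94) = p(93) + p(92) - p(89) - p(87) + p(82) + p(79) - p(72) - p(68) + p(59) + p(54) - p(43) - p(37) + p(24) + p(17) - p(2)
= 82010177 + 72533807 - 49995925 - 38887673 + 20506255 + 13848650 - 5392783 - 3087735 + 831820 + 386155 - 63261 - 21637 + 1575 + 297 - 2
= 92669720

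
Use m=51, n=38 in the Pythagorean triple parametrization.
(1157, 3876, 4045)

Euclid's formula: a = m² - n², b = 2mn, c = m² + n²
m = 51, n = 38
a = 51² - 38² = 2601 - 1444 = 1157
b = 2 × 51 × 38 = 3876
c = 51² + 38² = 2601 + 1444 = 4045
Verification: 1157² + 3876² = 1338649 + 15023376 = 16362025 = 4045² ✓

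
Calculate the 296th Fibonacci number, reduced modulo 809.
72

Matrix identity: Q^n = [[F_(n+1), F_n], [F_n, F_(n-1)]] with Q = [[1,1],[1,0]].
n = 296 = 100101000₂. Square-and-multiply, entries mod 809:
Q^1 = [[1,1],[1,0]]
Q^2 = (Q^1)² = [[2,1],[1,1]]
Q^4 = (Q^2)² = [[5,3],[3,2]]
Q^9 = (Q^4)²·Q = [[55,34],[34,21]]
Q^18 = (Q^9)² = [[136,157],[157,788]]
Q^37 = (Q^18)²·Q = [[525,268],[268,257]]
Q^74 = (Q^37)² = [[388,45],[45,343]]
Q^148 = (Q^74)² = [[477,535],[535,751]]
Q^296 = (Q^148)² = [[39,72],[72,776]]
F_296 mod 809 = Q^296[0][1] = 72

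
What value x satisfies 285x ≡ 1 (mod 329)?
157

gcd(285, 329) = 1, so the inverse exists.
Extended Euclidean algorithm on (329, 285):
329 = 1 × 285 + 44  ⟹  44 = (1)·329 + (-1)·285
285 = 6 × 44 + 21  ⟹  21 = (-6)·329 + (7)·285
44 = 2 × 21 + 2  ⟹  2 = (13)·329 + (-15)·285
21 = 10 × 2 + 1  ⟹  1 = (-136)·329 + (157)·285
So (157)·285 ≡ 1 (mod 329), i.e. 285^(-1) ≡ 157 (mod 329).
Check: 285 × 157 = 44745 ≡ 1 (mod 329)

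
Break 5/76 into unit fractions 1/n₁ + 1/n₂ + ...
1/16 + 1/304

Greedy algorithm:
5/76: ceiling(76/5) = 16, use 1/16
1/304: ceiling(304/1) = 304, use 1/304
Result: 5/76 = 1/16 + 1/304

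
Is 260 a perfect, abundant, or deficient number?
abundant

Proper divisors of 260: sum = 1 + 2 + 4 + 5 + 10 + 13 + 20 + 26 + 52 + 65 + 130 = 328
Since 328 > 260, 260 is abundant.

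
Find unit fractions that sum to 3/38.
1/13 + 1/494

Greedy algorithm:
3/38: ceiling(38/3) = 13, use 1/13
1/494: ceiling(494/1) = 494, use 1/494
Result: 3/38 = 1/13 + 1/494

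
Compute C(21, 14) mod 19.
0

Using Lucas' theorem:
Write n=21 and k=14 in base 19:
n in base 19: [1, 2]
k in base 19: [0, 14]
C(21,14) mod 19 = ∏ C(n_i, k_i) mod 19
Digit binomials (mod 19): C(1,0) = 1; C(2,14) = 0 (k_i > n_i)
Product: 1 × 0 = 0 ≡ 0 (mod 19)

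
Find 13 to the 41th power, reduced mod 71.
55

Repeated squaring. Binary of 41 = 101001.
13^1 ≡ 13 (mod 71); 13^2 ≡ 27 (mod 71); 13^4 ≡ 19 (mod 71); 13^8 ≡ 6 (mod 71); 13^16 ≡ 36 (mod 71); 13^32 ≡ 18 (mod 71)
13^41 = 13^1 × 13^8 × 13^32 ≡ 55 (mod 71)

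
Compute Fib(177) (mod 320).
162

Matrix identity: Q^n = [[F_(n+1), F_n], [F_n, F_(n-1)]] with Q = [[1,1],[1,0]].
n = 177 = 10110001₂. Square-and-multiply, entries mod 320:
Q^1 = [[1,1],[1,0]]
Q^2 = (Q^1)² = [[2,1],[1,1]]
Q^5 = (Q^2)²·Q = [[8,5],[5,3]]
Q^11 = (Q^5)²·Q = [[144,89],[89,55]]
Q^22 = (Q^11)² = [[177,111],[111,66]]
Q^44 = (Q^22)² = [[130,93],[93,37]]
Q^88 = (Q^44)² = [[269,171],[171,98]]
Q^177 = (Q^88)²·Q = [[199,162],[162,37]]
F_177 mod 320 = Q^177[0][1] = 162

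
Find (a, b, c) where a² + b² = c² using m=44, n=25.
(1311, 2200, 2561)

Euclid's formula: a = m² - n², b = 2mn, c = m² + n²
m = 44, n = 25
a = 44² - 25² = 1936 - 625 = 1311
b = 2 × 44 × 25 = 2200
c = 44² + 25² = 1936 + 625 = 2561
Verification: 1311² + 2200² = 1718721 + 4840000 = 6558721 = 2561² ✓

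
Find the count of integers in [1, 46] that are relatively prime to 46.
22

46 = 2 × 23
φ(n) = n × ∏(1 - 1/p) for each prime p dividing n
φ(46) = 46 × (1 - 1/2) × (1 - 1/23) = 22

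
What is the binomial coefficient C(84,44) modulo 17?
6

Using Lucas' theorem:
Write n=84 and k=44 in base 17:
n in base 17: [4, 16]
k in base 17: [2, 10]
C(84,44) mod 17 = ∏ C(n_i, k_i) mod 17
Digit binomials (mod 17): C(4,2) = 6; C(16,10) = 8008 ≡ 1
Product: 6 × 1 = 6 ≡ 6 (mod 17)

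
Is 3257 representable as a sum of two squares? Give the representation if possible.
11² + 56² (a=11, b=56)

Factorization: 3257 = 3257
By Fermat: n is sum of two squares iff every prime p ≡ 3 (mod 4) appears to even power.
All primes ≡ 3 (mod 4) appear to even power.
Search a = 0, 1, 2, … for 3257 - a² a perfect square: first hit at a = 11: 3257 - 121 = 3136 = 56².
3257 = 11² + 56² = 121 + 3136 ✓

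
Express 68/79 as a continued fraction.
[0; 1, 6, 5, 2]

Euclidean algorithm steps:
68 = 0 × 79 + 68
79 = 1 × 68 + 11
68 = 6 × 11 + 2
11 = 5 × 2 + 1
2 = 2 × 1 + 0
Continued fraction: [0; 1, 6, 5, 2]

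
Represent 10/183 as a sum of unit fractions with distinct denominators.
1/19 + 1/497 + 1/864035 + 1/1493112098415

Greedy algorithm:
10/183: ceiling(183/10) = 19, use 1/19
7/3477: ceiling(3477/7) = 497, use 1/497
2/1728069: ceiling(1728069/2) = 864035, use 1/864035
1/1493112098415: ceiling(1493112098415/1) = 1493112098415, use 1/1493112098415
Result: 10/183 = 1/19 + 1/497 + 1/864035 + 1/1493112098415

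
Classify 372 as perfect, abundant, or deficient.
abundant

Proper divisors of 372: sum = 1 + 2 + 3 + 4 + 6 + 12 + 31 + 62 + 93 + 124 + 186 = 524
Since 524 > 372, 372 is abundant.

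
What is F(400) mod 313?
230

Matrix identity: Q^n = [[F_(n+1), F_n], [F_n, F_(n-1)]] with Q = [[1,1],[1,0]].
n = 400 = 110010000₂. Square-and-multiply, entries mod 313:
Q^1 = [[1,1],[1,0]]
Q^3 = (Q^1)²·Q = [[3,2],[2,1]]
Q^6 = (Q^3)² = [[13,8],[8,5]]
Q^12 = (Q^6)² = [[233,144],[144,89]]
Q^25 = (Q^12)²·Q = [[262,218],[218,44]]
Q^50 = (Q^25)² = [[45,39],[39,6]]
Q^100 = (Q^50)² = [[103,111],[111,305]]
Q^200 = (Q^100)² = [[81,216],[216,178]]
Q^400 = (Q^200)² = [[7,230],[230,90]]
F_400 mod 313 = Q^400[0][1] = 230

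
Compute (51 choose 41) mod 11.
0

Using Lucas' theorem:
Write n=51 and k=41 in base 11:
n in base 11: [4, 7]
k in base 11: [3, 8]
C(51,41) mod 11 = ∏ C(n_i, k_i) mod 11
Digit binomials (mod 11): C(4,3) = 4; C(7,8) = 0 (k_i > n_i)
Product: 4 × 0 = 0 ≡ 0 (mod 11)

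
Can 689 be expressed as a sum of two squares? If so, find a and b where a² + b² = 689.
8² + 25² (a=8, b=25)

Factorization: 689 = 13 × 53
By Fermat: n is sum of two squares iff every prime p ≡ 3 (mod 4) appears to even power.
All primes ≡ 3 (mod 4) appear to even power.
Search a = 0, 1, 2, … for 689 - a² a perfect square: first hit at a = 8: 689 - 64 = 625 = 25².
689 = 8² + 25² = 64 + 625 ✓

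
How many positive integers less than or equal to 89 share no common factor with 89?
88

89 = 89
φ(n) = n × ∏(1 - 1/p) for each prime p dividing n
φ(89) = 89 × (1 - 1/89) = 88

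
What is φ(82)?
40

82 = 2 × 41
φ(n) = n × ∏(1 - 1/p) for each prime p dividing n
φ(82) = 82 × (1 - 1/2) × (1 - 1/41) = 40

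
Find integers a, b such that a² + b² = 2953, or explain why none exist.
12² + 53² (a=12, b=53)

Factorization: 2953 = 2953
By Fermat: n is sum of two squares iff every prime p ≡ 3 (mod 4) appears to even power.
All primes ≡ 3 (mod 4) appear to even power.
Search a = 0, 1, 2, … for 2953 - a² a perfect square: first hit at a = 12: 2953 - 144 = 2809 = 53².
2953 = 12² + 53² = 144 + 2809 ✓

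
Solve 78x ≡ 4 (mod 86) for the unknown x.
x ≡ 21 (mod 43)

gcd(78, 86) = 2, which divides 4, so solutions exist.
Divide through by 2: 39x ≡ 2 (mod 43).
Find 39^(-1) mod 43 by the extended Euclidean algorithm:
43 = 1 × 39 + 4  ⟹  4 = (1)·43 + (-1)·39
39 = 9 × 4 + 3  ⟹  3 = (-9)·43 + (10)·39
4 = 1 × 3 + 1  ⟹  1 = (10)·43 + (-11)·39
So (-11)·39 ≡ 1 (mod 43), i.e. 39^(-1) ≡ -11 ≡ 32 (mod 43).
x ≡ 32 × 2 = 64 ≡ 21 (mod 43).
Check: 78 × 21 = 1638 ≡ 4 (mod 86).
x ≡ 21 (mod 43), giving 2 solutions mod 86.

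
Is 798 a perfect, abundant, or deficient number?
abundant

Proper divisors of 798: sum = 1 + 2 + 3 + 6 + 7 + 14 + 19 + 21 + 38 + 42 + 57 + 114 + 133 + 266 + 399 = 1122
Since 1122 > 798, 798 is abundant.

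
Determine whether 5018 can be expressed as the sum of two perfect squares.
23² + 67² (a=23, b=67)

Factorization: 5018 = 2 × 13 × 193
By Fermat: n is sum of two squares iff every prime p ≡ 3 (mod 4) appears to even power.
All primes ≡ 3 (mod 4) appear to even power.
Search a = 0, 1, 2, … for 5018 - a² a perfect square: first hit at a = 23: 5018 - 529 = 4489 = 67².
5018 = 23² + 67² = 529 + 4489 ✓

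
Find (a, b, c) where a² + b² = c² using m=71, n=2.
(5037, 284, 5045)

Euclid's formula: a = m² - n², b = 2mn, c = m² + n²
m = 71, n = 2
a = 71² - 2² = 5041 - 4 = 5037
b = 2 × 71 × 2 = 284
c = 71² + 2² = 5041 + 4 = 5045
Verification: 5037² + 284² = 25371369 + 80656 = 25452025 = 5045² ✓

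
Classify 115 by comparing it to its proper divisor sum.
deficient

Proper divisors of 115: sum = 1 + 5 + 23 = 29
Since 29 < 115, 115 is deficient.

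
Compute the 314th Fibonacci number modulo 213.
25

Matrix identity: Q^n = [[F_(n+1), F_n], [F_n, F_(n-1)]] with Q = [[1,1],[1,0]].
n = 314 = 100111010₂. Square-and-multiply, entries mod 213:
Q^1 = [[1,1],[1,0]]
Q^2 = (Q^1)² = [[2,1],[1,1]]
Q^4 = (Q^2)² = [[5,3],[3,2]]
Q^9 = (Q^4)²·Q = [[55,34],[34,21]]
Q^19 = (Q^9)²·Q = [[162,134],[134,28]]
Q^39 = (Q^19)²·Q = [[9,109],[109,113]]
Q^78 = (Q^39)² = [[34,92],[92,155]]
Q^157 = (Q^78)²·Q = [[170,35],[35,135]]
Q^314 = (Q^157)² = [[92,25],[25,67]]
F_314 mod 213 = Q^314[0][1] = 25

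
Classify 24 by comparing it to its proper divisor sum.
abundant

Proper divisors of 24: sum = 1 + 2 + 3 + 4 + 6 + 8 + 12 = 36
Since 36 > 24, 24 is abundant.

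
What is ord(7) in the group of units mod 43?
6

43 is prime, so ord(7) divides φ(43) = 42.
Divisors of 42: 1, 2, 3, 6, 7, 14, 21, 42.
Repeated squaring: 7^1 ≡ 7, 7^2 ≡ 6, 7^4 ≡ 36, 7^8 ≡ 6, 7^16 ≡ 36, 7^32 ≡ 6 (mod 43).
Test 7^d mod 43 for each divisor d in increasing order:
7^1 ≡ 7
7^2 ≡ 6
7^3 = 7^2·7^1 ≡ 42
7^6 = 7^4·7^2 ≡ 1  ← first divisor giving 1
The order is 6.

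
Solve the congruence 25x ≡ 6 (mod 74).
x ≡ 18 (mod 74)

gcd(25, 74) = 1, which divides 6, so solutions exist.
Find 25^(-1) mod 74 by the extended Euclidean algorithm:
74 = 2 × 25 + 24  ⟹  24 = (1)·74 + (-2)·25
25 = 1 × 24 + 1  ⟹  1 = (-1)·74 + (3)·25
So (3)·25 ≡ 1 (mod 74), i.e. 25^(-1) ≡ 3 (mod 74).
x ≡ 3 × 6 = 18 ≡ 18 (mod 74).
Check: 25 × 18 = 450 ≡ 6 (mod 74).
Unique solution: x ≡ 18 (mod 74)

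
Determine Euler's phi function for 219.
144

219 = 3 × 73
φ(n) = n × ∏(1 - 1/p) for each prime p dividing n
φ(219) = 219 × (1 - 1/3) × (1 - 1/73) = 144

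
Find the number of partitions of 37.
21637

p(n) counts ways to write n as a sum of positive integers (order ignored).
Euler's pentagonal recurrence: p(k) = p(k-1) + p(k-2) - p(k-5) - p(k-7) + p(k-12) + p(k-15) - ... (offsets j(3j∓1)/2, signs ++--, p(0)=1, p(<0)=0).
DP table for k = 0..36: p(0)=1, p(1)=1, p(2)=2, p(3)=3, p(4)=5, p(5)=7, p(6)=11, p(7)=15, p(8)=22, p(9)=30, p(10)=42, p(11)=56, p(12)=77, p(13)=101, p(14)=135, p(15)=176, p(16)=231, p(17)=297, p(18)=385, p(19)=490, p(20)=627, p(21)=792, p(22)=1002, p(23)=1255, p(24)=1575, p(25)=1958, p(26)=2436, p(27)=3010, p(28)=3718, p(29)=4565, p(30)=5604, p(31)=6842, p(32)=8349, p(33)=10143, p(34)=12310, p(35)=14883, p(36)=17977.
Final step: p(37) = p(36) + p(35) - p(32) - p(30) + p(25) + p(22) - p(15) - p(11) + p(2)
= 17977 + 14883 - 8349 - 5604 + 1958 + 1002 - 176 - 56 + 2
= 21637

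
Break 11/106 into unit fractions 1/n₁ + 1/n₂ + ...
1/10 + 1/265

Greedy algorithm:
11/106: ceiling(106/11) = 10, use 1/10
1/265: ceiling(265/1) = 265, use 1/265
Result: 11/106 = 1/10 + 1/265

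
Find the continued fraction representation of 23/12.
[1; 1, 11]

Euclidean algorithm steps:
23 = 1 × 12 + 11
12 = 1 × 11 + 1
11 = 11 × 1 + 0
Continued fraction: [1; 1, 11]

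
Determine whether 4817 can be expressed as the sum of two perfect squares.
41² + 56² (a=41, b=56)

Factorization: 4817 = 4817
By Fermat: n is sum of two squares iff every prime p ≡ 3 (mod 4) appears to even power.
All primes ≡ 3 (mod 4) appear to even power.
Search a = 0, 1, 2, … for 4817 - a² a perfect square: first hit at a = 41: 4817 - 1681 = 3136 = 56².
4817 = 41² + 56² = 1681 + 3136 ✓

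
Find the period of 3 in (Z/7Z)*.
6

7 is prime, so ord(3) divides φ(7) = 6.
Divisors of 6: 1, 2, 3, 6.
Repeated squaring: 3^1 ≡ 3, 3^2 ≡ 2, 3^4 ≡ 4 (mod 7).
Test 3^d mod 7 for each divisor d in increasing order:
3^1 ≡ 3
3^2 ≡ 2
3^3 = 3^2·3^1 ≡ 6
3^6 = 3^4·3^2 ≡ 1  ← first divisor giving 1
The order is 6.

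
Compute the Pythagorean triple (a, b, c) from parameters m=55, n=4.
(3009, 440, 3041)

Euclid's formula: a = m² - n², b = 2mn, c = m² + n²
m = 55, n = 4
a = 55² - 4² = 3025 - 16 = 3009
b = 2 × 55 × 4 = 440
c = 55² + 4² = 3025 + 16 = 3041
Verification: 3009² + 440² = 9054081 + 193600 = 9247681 = 3041² ✓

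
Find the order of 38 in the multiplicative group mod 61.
20

61 is prime, so ord(38) divides φ(61) = 60.
Divisors of 60: 1, 2, 3, 4, 5, 6, 10, 12, 15, 20, 30, 60.
Repeated squaring: 38^1 ≡ 38, 38^2 ≡ 41, 38^4 ≡ 34, 38^8 ≡ 58, 38^16 ≡ 9, 38^32 ≡ 20 (mod 61).
Test 38^d mod 61 for each divisor d in increasing order:
38^1 ≡ 38
38^2 ≡ 41
38^3 = 38^2·38^1 ≡ 33
38^4 ≡ 34
38^5 = 38^4·38^1 ≡ 11
38^6 = 38^4·38^2 ≡ 52
38^10 = 38^8·38^2 ≡ 60
38^12 = 38^8·38^4 ≡ 20
38^15 = 38^8·38^4·38^2·38^1 ≡ 50
38^20 = 38^16·38^4 ≡ 1  ← first divisor giving 1
The order is 20.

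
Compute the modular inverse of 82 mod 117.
10

gcd(82, 117) = 1, so the inverse exists.
Extended Euclidean algorithm on (117, 82):
117 = 1 × 82 + 35  ⟹  35 = (1)·117 + (-1)·82
82 = 2 × 35 + 12  ⟹  12 = (-2)·117 + (3)·82
35 = 2 × 12 + 11  ⟹  11 = (5)·117 + (-7)·82
12 = 1 × 11 + 1  ⟹  1 = (-7)·117 + (10)·82
So (10)·82 ≡ 1 (mod 117), i.e. 82^(-1) ≡ 10 (mod 117).
Check: 82 × 10 = 820 ≡ 1 (mod 117)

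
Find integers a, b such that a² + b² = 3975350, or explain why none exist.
Not possible

Factorization: 3975350 = 2 × 5^2 × 43^3
By Fermat: n is sum of two squares iff every prime p ≡ 3 (mod 4) appears to even power.
Prime(s) ≡ 3 (mod 4) with odd exponent: [(43, 3)]
Therefore 3975350 cannot be expressed as a² + b².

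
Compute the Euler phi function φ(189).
108

189 = 3^3 × 7
φ(n) = n × ∏(1 - 1/p) for each prime p dividing n
φ(189) = 189 × (1 - 1/3) × (1 - 1/7) = 108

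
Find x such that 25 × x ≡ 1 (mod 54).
13

gcd(25, 54) = 1, so the inverse exists.
Extended Euclidean algorithm on (54, 25):
54 = 2 × 25 + 4  ⟹  4 = (1)·54 + (-2)·25
25 = 6 × 4 + 1  ⟹  1 = (-6)·54 + (13)·25
So (13)·25 ≡ 1 (mod 54), i.e. 25^(-1) ≡ 13 (mod 54).
Check: 25 × 13 = 325 ≡ 1 (mod 54)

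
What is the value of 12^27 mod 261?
162

Repeated squaring. Binary of 27 = 11011.
12^1 ≡ 12 (mod 261); 12^2 ≡ 144 (mod 261); 12^4 ≡ 117 (mod 261); 12^8 ≡ 117 (mod 261); 12^16 ≡ 117 (mod 261)
12^27 = 12^1 × 12^2 × 12^8 × 12^16 ≡ 162 (mod 261)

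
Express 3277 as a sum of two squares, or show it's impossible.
19² + 54² (a=19, b=54)

Factorization: 3277 = 29 × 113
By Fermat: n is sum of two squares iff every prime p ≡ 3 (mod 4) appears to even power.
All primes ≡ 3 (mod 4) appear to even power.
Search a = 0, 1, 2, … for 3277 - a² a perfect square: first hit at a = 19: 3277 - 361 = 2916 = 54².
3277 = 19² + 54² = 361 + 2916 ✓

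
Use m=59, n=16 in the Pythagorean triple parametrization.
(3225, 1888, 3737)

Euclid's formula: a = m² - n², b = 2mn, c = m² + n²
m = 59, n = 16
a = 59² - 16² = 3481 - 256 = 3225
b = 2 × 59 × 16 = 1888
c = 59² + 16² = 3481 + 256 = 3737
Verification: 3225² + 1888² = 10400625 + 3564544 = 13965169 = 3737² ✓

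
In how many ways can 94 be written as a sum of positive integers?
92669720

p(n) counts ways to write n as a sum of positive integers (order ignored).
Euler's pentagonal recurrence: p(k) = p(k-1) + p(k-2) - p(k-5) - p(k-7) + p(k-12) + p(k-15) - ... (offsets j(3j∓1)/2, signs ++--, p(0)=1, p(<0)=0).
DP table for k = 0..93: p(0)=1, p(1)=1, p(2)=2, p(3)=3, p(4)=5, p(5)=7, p(6)=11, p(7)=15, p(8)=22, p(9)=30, p(10)=42, p(11)=56, p(12)=77, p(13)=101, p(14)=135, p(15)=176, p(16)=231, p(17)=297, p(18)=385, p(19)=490, p(20)=627, p(21)=792, p(22)=1002, p(23)=1255, p(24)=1575, p(25)=1958, p(26)=2436, p(27)=3010, p(28)=3718, p(29)=4565, p(30)=5604, p(31)=6842, p(32)=8349, p(33)=10143, p(34)=12310, p(35)=14883, p(36)=17977, p(37)=21637, p(38)=26015, p(39)=31185, p(40)=37338, p(41)=44583, p(42)=53174, p(43)=63261, p(44)=75175, p(45)=89134, p(46)=105558, p(47)=124754, p(48)=147273, p(49)=173525, p(50)=204226, p(51)=239943, p(52)=281589, p(53)=329931, p(54)=386155, p(55)=451276, p(56)=526823, p(57)=614154, p(58)=715220, p(59)=831820, p(60)=966467, p(61)=1121505, p(62)=1300156, p(63)=1505499, p(64)=1741630, p(65)=2012558, p(66)=2323520, p(67)=2679689, p(68)=3087735, p(69)=3554345, p(70)=4087968, p(71)=4697205, p(72)=5392783, p(73)=6185689, p(74)=7089500, p(75)=8118264, p(76)=9289091, p(77)=10619863, p(78)=12132164, p(79)=13848650, p(80)=15796476, p(81)=18004327, p(82)=20506255, p(83)=23338469, p(84)=26543660, p(85)=30167357, p(86)=34262962, p(87)=38887673, p(88)=44108109, p(89)=49995925, p(90)=56634173, p(91)=64112359, p(92)=72533807, p(93)=82010177.
Final step: p(94) = p(93) + p(92) - p(89) - p(87) + p(82) + p(79) - p(72) - p(68) + p(59) + p(54) - p(43) - p(37) + p(24) + p(17) - p(2)
= 82010177 + 72533807 - 49995925 - 38887673 + 20506255 + 13848650 - 5392783 - 3087735 + 831820 + 386155 - 63261 - 21637 + 1575 + 297 - 2
= 92669720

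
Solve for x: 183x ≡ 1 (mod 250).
97

gcd(183, 250) = 1, so the inverse exists.
Extended Euclidean algorithm on (250, 183):
250 = 1 × 183 + 67  ⟹  67 = (1)·250 + (-1)·183
183 = 2 × 67 + 49  ⟹  49 = (-2)·250 + (3)·183
67 = 1 × 49 + 18  ⟹  18 = (3)·250 + (-4)·183
49 = 2 × 18 + 13  ⟹  13 = (-8)·250 + (11)·183
18 = 1 × 13 + 5  ⟹  5 = (11)·250 + (-15)·183
13 = 2 × 5 + 3  ⟹  3 = (-30)·250 + (41)·183
5 = 1 × 3 + 2  ⟹  2 = (41)·250 + (-56)·183
3 = 1 × 2 + 1  ⟹  1 = (-71)·250 + (97)·183
So (97)·183 ≡ 1 (mod 250), i.e. 183^(-1) ≡ 97 (mod 250).
Check: 183 × 97 = 17751 ≡ 1 (mod 250)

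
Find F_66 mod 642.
634

Matrix identity: Q^n = [[F_(n+1), F_n], [F_n, F_(n-1)]] with Q = [[1,1],[1,0]].
n = 66 = 1000010₂. Square-and-multiply, entries mod 642:
Q^1 = [[1,1],[1,0]]
Q^2 = (Q^1)² = [[2,1],[1,1]]
Q^4 = (Q^2)² = [[5,3],[3,2]]
Q^8 = (Q^4)² = [[34,21],[21,13]]
Q^16 = (Q^8)² = [[313,345],[345,610]]
Q^33 = (Q^16)²·Q = [[1,640],[640,3]]
Q^66 = (Q^33)² = [[5,634],[634,13]]
F_66 mod 642 = Q^66[0][1] = 634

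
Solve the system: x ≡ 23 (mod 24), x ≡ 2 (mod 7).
23

Using Chinese Remainder Theorem:
M = 24 × 7 = 168
M1 = 7, M2 = 24
y1 = 7^(-1) mod 24 = 7
y2 = 24^(-1) mod 7 = 5
x = (23×7×7 + 2×24×5) mod 168 = 23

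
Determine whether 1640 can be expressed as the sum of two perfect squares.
14² + 38² (a=14, b=38)

Factorization: 1640 = 2^3 × 5 × 41
By Fermat: n is sum of two squares iff every prime p ≡ 3 (mod 4) appears to even power.
All primes ≡ 3 (mod 4) appear to even power.
Search a = 0, 1, 2, … for 1640 - a² a perfect square: first hit at a = 14: 1640 - 196 = 1444 = 38².
1640 = 14² + 38² = 196 + 1444 ✓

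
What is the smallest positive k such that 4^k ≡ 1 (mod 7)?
3

7 is prime, so ord(4) divides φ(7) = 6.
Divisors of 6: 1, 2, 3, 6.
Repeated squaring: 4^1 ≡ 4, 4^2 ≡ 2, 4^4 ≡ 4 (mod 7).
Test 4^d mod 7 for each divisor d in increasing order:
4^1 ≡ 4
4^2 ≡ 2
4^3 = 4^2·4^1 ≡ 1  ← first divisor giving 1
The order is 3.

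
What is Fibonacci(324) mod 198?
36

Matrix identity: Q^n = [[F_(n+1), F_n], [F_n, F_(n-1)]] with Q = [[1,1],[1,0]].
n = 324 = 101000100₂. Square-and-multiply, entries mod 198:
Q^1 = [[1,1],[1,0]]
Q^2 = (Q^1)² = [[2,1],[1,1]]
Q^5 = (Q^2)²·Q = [[8,5],[5,3]]
Q^10 = (Q^5)² = [[89,55],[55,34]]
Q^20 = (Q^10)² = [[56,33],[33,23]]
Q^40 = (Q^20)² = [[67,33],[33,34]]
Q^81 = (Q^40)²·Q = [[1,34],[34,165]]
Q^162 = (Q^81)² = [[167,100],[100,67]]
Q^324 = (Q^162)² = [[71,36],[36,35]]
F_324 mod 198 = Q^324[0][1] = 36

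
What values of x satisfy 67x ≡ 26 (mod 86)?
x ≡ 62 (mod 86)

gcd(67, 86) = 1, which divides 26, so solutions exist.
Find 67^(-1) mod 86 by the extended Euclidean algorithm:
86 = 1 × 67 + 19  ⟹  19 = (1)·86 + (-1)·67
67 = 3 × 19 + 10  ⟹  10 = (-3)·86 + (4)·67
19 = 1 × 10 + 9  ⟹  9 = (4)·86 + (-5)·67
10 = 1 × 9 + 1  ⟹  1 = (-7)·86 + (9)·67
So (9)·67 ≡ 1 (mod 86), i.e. 67^(-1) ≡ 9 (mod 86).
x ≡ 9 × 26 = 234 ≡ 62 (mod 86).
Check: 67 × 62 = 4154 ≡ 26 (mod 86).
Unique solution: x ≡ 62 (mod 86)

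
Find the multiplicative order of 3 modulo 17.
16

17 is prime, so ord(3) divides φ(17) = 16.
Divisors of 16: 1, 2, 4, 8, 16.
Repeated squaring: 3^1 ≡ 3, 3^2 ≡ 9, 3^4 ≡ 13, 3^8 ≡ 16, 3^16 ≡ 1 (mod 17).
Test 3^d mod 17 for each divisor d in increasing order:
3^1 ≡ 3
3^2 ≡ 9
3^4 ≡ 13
3^8 ≡ 16
3^16 ≡ 1  ← first divisor giving 1
The order is 16.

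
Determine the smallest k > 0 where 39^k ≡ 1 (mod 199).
198

199 is prime, so ord(39) divides φ(199) = 198.
Divisors of 198: 1, 2, 3, 6, 9, 11, 18, 22, 33, 66, 99, 198.
Repeated squaring: 39^1 ≡ 39, 39^2 ≡ 128, 39^4 ≡ 66, 39^8 ≡ 177, 39^16 ≡ 86, 39^32 ≡ 33, 39^64 ≡ 94, 39^128 ≡ 80 (mod 199).
Test 39^d mod 199 for each divisor d in increasing order:
39^1 ≡ 39
39^2 ≡ 128
39^3 = 39^2·39^1 ≡ 17
39^6 = 39^4·39^2 ≡ 90
39^9 = 39^8·39^1 ≡ 137
39^11 = 39^8·39^2·39^1 ≡ 24
39^18 = 39^16·39^2 ≡ 63
39^22 = 39^16·39^4·39^2 ≡ 178
39^33 = 39^32·39^1 ≡ 93
39^66 = 39^64·39^2 ≡ 92
39^99 = 39^64·39^32·39^2·39^1 ≡ 198
39^198 = 39^128·39^64·39^4·39^2 ≡ 1  ← first divisor giving 1
The order is 198.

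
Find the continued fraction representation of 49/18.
[2; 1, 2, 1, 1, 2]

Euclidean algorithm steps:
49 = 2 × 18 + 13
18 = 1 × 13 + 5
13 = 2 × 5 + 3
5 = 1 × 3 + 2
3 = 1 × 2 + 1
2 = 2 × 1 + 0
Continued fraction: [2; 1, 2, 1, 1, 2]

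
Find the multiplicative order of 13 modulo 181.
45

181 is prime, so ord(13) divides φ(181) = 180.
Divisors of 180: 1, 2, 3, 4, 5, 6, 9, 10, 12, 15, 18, 20, 30, 36, 45, 60, 90, 180.
Repeated squaring: 13^1 ≡ 13, 13^2 ≡ 169, 13^4 ≡ 144, 13^8 ≡ 102, 13^16 ≡ 87, 13^32 ≡ 148, 13^64 ≡ 3, 13^128 ≡ 9 (mod 181).
Test 13^d mod 181 for each divisor d in increasing order:
13^1 ≡ 13
13^2 ≡ 169
13^3 = 13^2·13^1 ≡ 25
13^4 ≡ 144
13^5 = 13^4·13^1 ≡ 62
13^6 = 13^4·13^2 ≡ 82
13^9 = 13^8·13^1 ≡ 59
13^10 = 13^8·13^2 ≡ 43
13^12 = 13^8·13^4 ≡ 27
13^15 = 13^8·13^4·13^2·13^1 ≡ 132
13^18 = 13^16·13^2 ≡ 42
13^20 = 13^16·13^4 ≡ 39
13^30 = 13^16·13^8·13^4·13^2 ≡ 48
13^36 = 13^32·13^4 ≡ 135
13^45 = 13^32·13^8·13^4·13^1 ≡ 1  ← first divisor giving 1
The order is 45.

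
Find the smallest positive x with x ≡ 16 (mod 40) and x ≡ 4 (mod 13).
56

Using Chinese Remainder Theorem:
M = 40 × 13 = 520
M1 = 13, M2 = 40
y1 = 13^(-1) mod 40 = 37
y2 = 40^(-1) mod 13 = 1
x = (16×13×37 + 4×40×1) mod 520 = 56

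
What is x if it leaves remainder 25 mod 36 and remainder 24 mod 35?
1249

Using Chinese Remainder Theorem:
M = 36 × 35 = 1260
M1 = 35, M2 = 36
y1 = 35^(-1) mod 36 = 35
y2 = 36^(-1) mod 35 = 1
x = (25×35×35 + 24×36×1) mod 1260 = 1249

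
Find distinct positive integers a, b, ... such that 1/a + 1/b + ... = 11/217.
1/20 + 1/1447 + 1/6279980

Greedy algorithm:
11/217: ceiling(217/11) = 20, use 1/20
3/4340: ceiling(4340/3) = 1447, use 1/1447
1/6279980: ceiling(6279980/1) = 6279980, use 1/6279980
Result: 11/217 = 1/20 + 1/1447 + 1/6279980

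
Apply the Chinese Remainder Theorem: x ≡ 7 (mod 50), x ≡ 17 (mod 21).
857

Using Chinese Remainder Theorem:
M = 50 × 21 = 1050
M1 = 21, M2 = 50
y1 = 21^(-1) mod 50 = 31
y2 = 50^(-1) mod 21 = 8
x = (7×21×31 + 17×50×8) mod 1050 = 857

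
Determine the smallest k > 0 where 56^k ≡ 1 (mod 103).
3

103 is prime, so ord(56) divides φ(103) = 102.
Divisors of 102: 1, 2, 3, 6, 17, 34, 51, 102.
Repeated squaring: 56^1 ≡ 56, 56^2 ≡ 46, 56^4 ≡ 56, 56^8 ≡ 46, 56^16 ≡ 56, 56^32 ≡ 46, 56^64 ≡ 56 (mod 103).
Test 56^d mod 103 for each divisor d in increasing order:
56^1 ≡ 56
56^2 ≡ 46
56^3 = 56^2·56^1 ≡ 1  ← first divisor giving 1
The order is 3.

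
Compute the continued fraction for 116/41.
[2; 1, 4, 1, 6]

Euclidean algorithm steps:
116 = 2 × 41 + 34
41 = 1 × 34 + 7
34 = 4 × 7 + 6
7 = 1 × 6 + 1
6 = 6 × 1 + 0
Continued fraction: [2; 1, 4, 1, 6]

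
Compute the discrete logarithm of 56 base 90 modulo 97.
43

Baby-step giant-step with step n = ⌈√97⌉ = 10.
Baby steps 90^j mod 97 (j:value) for j=0..9: 0:1, 1:90, 2:49, 3:45, 4:73, 5:71, 6:85, 7:84, 8:91, 9:42.
Giant-step multiplier: 90^(-10) ≡ 90^(96-10) = 90^86 ≡ 32 (mod 97).
Giant steps γ_i = 56·32^i mod 97: γ_0=56, γ_1=46, γ_2=17, γ_3=59, γ_4=45 (in table at j=3).
x = i·n + j = 4·10 + 3 = 43.
Check: 90^43 ≡ 56 (mod 97).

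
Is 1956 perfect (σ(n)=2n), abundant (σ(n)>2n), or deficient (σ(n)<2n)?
abundant

Proper divisors of 1956: sum = 1 + 2 + 3 + 4 + 6 + 12 + 163 + 326 + 489 + 652 + 978 = 2636
Since 2636 > 1956, 1956 is abundant.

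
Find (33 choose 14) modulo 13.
1

Using Lucas' theorem:
Write n=33 and k=14 in base 13:
n in base 13: [2, 7]
k in base 13: [1, 1]
C(33,14) mod 13 = ∏ C(n_i, k_i) mod 13
Digit binomials (mod 13): C(2,1) = 2; C(7,1) = 7
Product: 2 × 7 = 14 ≡ 1 (mod 13)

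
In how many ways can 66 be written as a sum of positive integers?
2323520

p(n) counts ways to write n as a sum of positive integers (order ignored).
Euler's pentagonal recurrence: p(k) = p(k-1) + p(k-2) - p(k-5) - p(k-7) + p(k-12) + p(k-15) - ... (offsets j(3j∓1)/2, signs ++--, p(0)=1, p(<0)=0).
DP table for k = 0..65: p(0)=1, p(1)=1, p(2)=2, p(3)=3, p(4)=5, p(5)=7, p(6)=11, p(7)=15, p(8)=22, p(9)=30, p(10)=42, p(11)=56, p(12)=77, p(13)=101, p(14)=135, p(15)=176, p(16)=231, p(17)=297, p(18)=385, p(19)=490, p(20)=627, p(21)=792, p(22)=1002, p(23)=1255, p(24)=1575, p(25)=1958, p(26)=2436, p(27)=3010, p(28)=3718, p(29)=4565, p(30)=5604, p(31)=6842, p(32)=8349, p(33)=10143, p(34)=12310, p(35)=14883, p(36)=17977, p(37)=21637, p(38)=26015, p(39)=31185, p(40)=37338, p(41)=44583, p(42)=53174, p(43)=63261, p(44)=75175, p(45)=89134, p(46)=105558, p(47)=124754, p(48)=147273, p(49)=173525, p(50)=204226, p(51)=239943, p(52)=281589, p(53)=329931, p(54)=386155, p(55)=451276, p(56)=526823, p(57)=614154, p(58)=715220, p(59)=831820, p(60)=966467, p(61)=1121505, p(62)=1300156, p(63)=1505499, p(64)=1741630, p(65)=2012558.
Final step: p(66) = p(65) + p(64) - p(61) - p(59) + p(54) + p(51) - p(44) - p(40) + p(31) + p(26) - p(15) - p(9)
= 2012558 + 1741630 - 1121505 - 831820 + 386155 + 239943 - 75175 - 37338 + 6842 + 2436 - 176 - 30
= 2323520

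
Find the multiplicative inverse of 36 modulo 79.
11

gcd(36, 79) = 1, so the inverse exists.
Extended Euclidean algorithm on (79, 36):
79 = 2 × 36 + 7  ⟹  7 = (1)·79 + (-2)·36
36 = 5 × 7 + 1  ⟹  1 = (-5)·79 + (11)·36
So (11)·36 ≡ 1 (mod 79), i.e. 36^(-1) ≡ 11 (mod 79).
Check: 36 × 11 = 396 ≡ 1 (mod 79)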